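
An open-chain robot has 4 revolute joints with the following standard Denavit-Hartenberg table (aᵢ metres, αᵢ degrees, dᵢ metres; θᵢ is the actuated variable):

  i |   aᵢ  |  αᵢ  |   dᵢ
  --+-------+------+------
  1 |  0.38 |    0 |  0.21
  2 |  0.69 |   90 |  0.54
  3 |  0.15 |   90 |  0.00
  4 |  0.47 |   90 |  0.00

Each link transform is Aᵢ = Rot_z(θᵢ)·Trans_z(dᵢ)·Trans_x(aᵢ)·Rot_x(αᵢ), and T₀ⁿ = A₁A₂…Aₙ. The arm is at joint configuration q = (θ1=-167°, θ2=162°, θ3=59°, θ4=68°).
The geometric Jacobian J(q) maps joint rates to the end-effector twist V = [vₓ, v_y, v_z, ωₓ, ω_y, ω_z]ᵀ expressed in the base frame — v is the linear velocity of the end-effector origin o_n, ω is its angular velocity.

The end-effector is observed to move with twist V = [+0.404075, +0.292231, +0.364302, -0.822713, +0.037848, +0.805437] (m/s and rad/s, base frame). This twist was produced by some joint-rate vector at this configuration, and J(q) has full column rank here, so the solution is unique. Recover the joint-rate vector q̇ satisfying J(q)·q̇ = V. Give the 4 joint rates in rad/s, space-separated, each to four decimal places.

0.3030 0.0080 0.0340 -0.9600

o_n = [0.4464, -0.5944, 1.0295]
J₁: ẑ×o_n = [0.5944, 0.4464, -0.0000], ω = ẑ
J2: z=[0.0000, 0.0000, 1.0000] o=[-0.3703, -0.0855, 0.2100] → [0.5089, 0.8167, -0.0000, 0.0000, 0.0000, 1.0000]
J3: z=[-0.0872, -0.9962, 0.0000] o=[0.3171, -0.1456, 0.7500] → [-0.2784, 0.0244, 0.1679, -0.0872, -0.9962, 0.0000]
J4: z=[0.8539, -0.0747, -0.5150] o=[0.3941, -0.1524, 0.8786] → [-0.2389, -0.1558, -0.3735, 0.8539, -0.0747, -0.5150]
q̇ = J⁺·V = [0.3030, 0.0080, 0.0340, -0.9600]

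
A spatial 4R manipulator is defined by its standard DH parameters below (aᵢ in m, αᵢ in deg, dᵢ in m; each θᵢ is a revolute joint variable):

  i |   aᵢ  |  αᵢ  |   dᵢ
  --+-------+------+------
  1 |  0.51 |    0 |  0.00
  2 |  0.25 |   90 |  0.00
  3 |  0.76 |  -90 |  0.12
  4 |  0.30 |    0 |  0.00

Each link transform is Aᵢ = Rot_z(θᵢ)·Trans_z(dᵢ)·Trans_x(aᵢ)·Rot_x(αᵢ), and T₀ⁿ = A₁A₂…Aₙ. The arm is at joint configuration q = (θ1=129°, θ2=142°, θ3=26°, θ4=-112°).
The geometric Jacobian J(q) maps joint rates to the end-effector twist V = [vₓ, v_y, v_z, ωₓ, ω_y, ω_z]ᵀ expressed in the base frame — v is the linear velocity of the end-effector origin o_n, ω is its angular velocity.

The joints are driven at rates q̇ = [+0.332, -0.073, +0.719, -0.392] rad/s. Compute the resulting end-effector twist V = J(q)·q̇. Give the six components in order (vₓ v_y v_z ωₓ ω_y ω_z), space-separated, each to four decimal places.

0.1245 0.0969 0.3707 -0.7159 -0.1844 -0.0933

o_n = [-0.7045, -0.4426, 0.2839]
J₁: ẑ×o_n = [0.4426, -0.7045, 0.0000], ω = ẑ
J2: z=[0.0000, 0.0000, 1.0000] o=[-0.3210, 0.3963, 0.0000] → [0.8389, -0.3836, 0.0000, 0.0000, 0.0000, 1.0000]
J3: z=[-0.9998, -0.0175, 0.0000] o=[-0.3166, 0.1464, 0.0000] → [-0.0050, 0.2839, 0.5821, -0.9998, -0.0175, 0.0000]
J4: z=[-0.0077, 0.4383, 0.8988] o=[-0.4247, -0.5387, 0.3332] → [-0.1080, -0.2519, 0.1219, -0.0077, 0.4383, 0.8988]
V = J·q̇ = [0.1245, 0.0969, 0.3707, -0.7159, -0.1844, -0.0933]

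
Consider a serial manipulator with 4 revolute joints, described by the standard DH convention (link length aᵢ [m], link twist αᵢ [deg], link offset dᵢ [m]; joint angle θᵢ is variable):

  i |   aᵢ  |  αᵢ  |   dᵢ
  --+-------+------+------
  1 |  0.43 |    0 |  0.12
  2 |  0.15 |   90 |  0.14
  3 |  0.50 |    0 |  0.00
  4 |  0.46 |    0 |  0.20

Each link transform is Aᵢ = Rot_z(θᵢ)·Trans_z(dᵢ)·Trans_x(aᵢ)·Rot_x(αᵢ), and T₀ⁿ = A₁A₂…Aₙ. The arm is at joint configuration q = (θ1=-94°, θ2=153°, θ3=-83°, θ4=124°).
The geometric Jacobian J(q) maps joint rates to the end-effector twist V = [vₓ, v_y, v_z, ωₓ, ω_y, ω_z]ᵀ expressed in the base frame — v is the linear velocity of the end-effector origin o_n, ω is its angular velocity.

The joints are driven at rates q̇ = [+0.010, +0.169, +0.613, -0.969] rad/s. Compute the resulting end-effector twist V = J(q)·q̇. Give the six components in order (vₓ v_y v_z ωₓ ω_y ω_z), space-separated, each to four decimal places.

o_n = [0.4289, -0.0536, 0.0655]
J₁: ẑ×o_n = [0.0536, 0.4289, -0.0000], ω = ẑ
J2: z=[0.0000, 0.0000, 1.0000] o=[-0.0300, -0.4290, 0.1200] → [-0.3754, 0.4589, 0.0000, 0.0000, 0.0000, 1.0000]
J3: z=[0.8572, -0.5150, 0.0000] o=[0.0473, -0.3004, 0.2600] → [0.1002, 0.1667, 0.4081, 0.8572, -0.5150, 0.0000]
J4: z=[0.8572, -0.5150, 0.0000] o=[0.0786, -0.2481, -0.2363] → [-0.1554, -0.2587, 0.3472, 0.8572, -0.5150, 0.0000]
V = J·q̇ = [0.1491, 0.4347, -0.0862, -0.3052, 0.1834, 0.1790]

0.1491 0.4347 -0.0862 -0.3052 0.1834 0.1790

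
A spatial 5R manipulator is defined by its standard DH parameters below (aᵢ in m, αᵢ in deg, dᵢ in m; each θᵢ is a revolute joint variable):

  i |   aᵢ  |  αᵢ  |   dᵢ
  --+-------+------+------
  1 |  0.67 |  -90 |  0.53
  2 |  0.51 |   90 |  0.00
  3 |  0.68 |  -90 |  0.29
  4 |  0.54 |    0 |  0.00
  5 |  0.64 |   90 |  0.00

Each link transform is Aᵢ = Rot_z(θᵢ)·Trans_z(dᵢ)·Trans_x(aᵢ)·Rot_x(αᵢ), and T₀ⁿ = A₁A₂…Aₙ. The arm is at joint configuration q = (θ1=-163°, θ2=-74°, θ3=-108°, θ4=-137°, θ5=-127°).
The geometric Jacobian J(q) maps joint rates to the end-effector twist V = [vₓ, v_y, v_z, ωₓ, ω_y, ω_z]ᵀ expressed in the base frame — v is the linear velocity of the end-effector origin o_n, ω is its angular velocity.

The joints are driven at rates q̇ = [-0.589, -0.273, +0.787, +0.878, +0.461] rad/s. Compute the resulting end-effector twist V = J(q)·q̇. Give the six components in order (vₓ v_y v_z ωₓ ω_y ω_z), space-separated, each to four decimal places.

0.5433 0.1705 0.4619 0.1870 0.7753 0.8521

o_n = [-0.7980, -0.0270, 0.9614]
J₁: ẑ×o_n = [0.0270, -0.7980, 0.0000], ω = ẑ
J2: z=[0.2924, -0.9563, 0.0000] o=[-0.6407, -0.1959, 0.5300] → [-0.4126, -0.1261, -0.1011, 0.2924, -0.9563, 0.0000]
J3: z=[0.9193, 0.2810, 0.2756] o=[-0.7752, -0.2370, 1.0202] → [-0.0744, 0.0478, 0.1995, 0.9193, 0.2810, 0.2756]
J4: z=[-0.3410, 0.2189, 0.9142] o=[-0.6423, 0.4799, 0.8982] → [0.4773, -0.1208, 0.2070, -0.3410, 0.2189, 0.9142]
J5: z=[-0.3410, 0.2189, 0.9142] o=[-0.2261, 0.2144, 1.1170] → [0.1866, -0.5759, 0.2075, -0.3410, 0.2189, 0.9142]
V = J·q̇ = [0.5433, 0.1705, 0.4619, 0.1870, 0.7753, 0.8521]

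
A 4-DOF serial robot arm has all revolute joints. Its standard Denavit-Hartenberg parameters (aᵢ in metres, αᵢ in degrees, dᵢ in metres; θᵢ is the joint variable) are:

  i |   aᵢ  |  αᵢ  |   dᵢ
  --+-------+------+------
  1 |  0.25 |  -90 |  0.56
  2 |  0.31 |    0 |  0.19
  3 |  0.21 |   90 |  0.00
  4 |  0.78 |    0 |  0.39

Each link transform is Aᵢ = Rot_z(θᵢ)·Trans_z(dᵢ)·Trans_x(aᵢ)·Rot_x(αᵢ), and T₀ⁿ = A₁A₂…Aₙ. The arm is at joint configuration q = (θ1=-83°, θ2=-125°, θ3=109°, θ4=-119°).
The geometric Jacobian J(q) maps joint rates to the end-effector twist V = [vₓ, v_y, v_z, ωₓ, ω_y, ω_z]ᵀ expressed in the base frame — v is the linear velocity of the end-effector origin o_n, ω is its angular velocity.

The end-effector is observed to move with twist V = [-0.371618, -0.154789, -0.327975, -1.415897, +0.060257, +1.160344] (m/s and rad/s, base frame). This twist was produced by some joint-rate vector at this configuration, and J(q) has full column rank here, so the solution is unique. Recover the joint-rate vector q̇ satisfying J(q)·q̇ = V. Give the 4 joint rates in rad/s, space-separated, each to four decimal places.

0.3500 -0.6200 -0.7780 0.8430

o_n = [-0.5125, 0.1355, 1.1425]
J₁: ẑ×o_n = [-0.1355, -0.5125, 0.0000], ω = ẑ
J2: z=[0.9925, 0.1219, 0.0000] o=[0.0305, -0.2481, 0.5600] → [0.0710, -0.5781, 0.4469, 0.9925, 0.1219, 0.0000]
J3: z=[0.9925, 0.1219, 0.0000] o=[0.1974, -0.0485, 0.8139] → [0.0400, -0.3261, 0.2691, 0.9925, 0.1219, 0.0000]
J4: z=[-0.0336, 0.2736, 0.9613] o=[0.2220, -0.2489, 0.8718] → [-0.2954, -0.6970, 0.1880, -0.0336, 0.2736, 0.9613]
q̇ = J⁺·V = [0.3500, -0.6200, -0.7780, 0.8430]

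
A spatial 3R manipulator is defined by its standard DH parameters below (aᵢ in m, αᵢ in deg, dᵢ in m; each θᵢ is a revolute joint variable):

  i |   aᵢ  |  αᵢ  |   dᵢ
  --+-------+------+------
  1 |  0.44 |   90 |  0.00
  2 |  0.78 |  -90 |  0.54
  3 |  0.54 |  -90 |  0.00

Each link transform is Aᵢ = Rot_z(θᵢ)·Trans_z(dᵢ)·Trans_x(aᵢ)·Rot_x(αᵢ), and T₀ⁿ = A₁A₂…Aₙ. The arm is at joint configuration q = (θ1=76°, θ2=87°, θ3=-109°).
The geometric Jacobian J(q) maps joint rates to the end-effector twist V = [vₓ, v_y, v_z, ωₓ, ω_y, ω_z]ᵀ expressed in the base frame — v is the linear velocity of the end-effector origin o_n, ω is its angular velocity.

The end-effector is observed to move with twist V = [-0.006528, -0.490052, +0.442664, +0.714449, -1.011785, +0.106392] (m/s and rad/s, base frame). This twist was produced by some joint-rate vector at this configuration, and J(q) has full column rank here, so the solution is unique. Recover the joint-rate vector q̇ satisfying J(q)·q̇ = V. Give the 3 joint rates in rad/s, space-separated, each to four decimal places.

0.0640 0.9380 0.8100

o_n = [1.1335, 0.2035, 0.6034]
J₁: ẑ×o_n = [-0.2035, 1.1335, 0.0000], ω = ẑ
J2: z=[0.9703, -0.2419, 0.0000] o=[0.1064, 0.4269, 0.0000] → [-0.1460, -0.5854, 0.0316, 0.9703, -0.2419, 0.0000]
J3: z=[-0.2416, -0.9690, 0.0523] o=[0.6403, 0.3359, 0.7789] → [0.1770, -0.0166, 0.5099, -0.2416, -0.9690, 0.0523]
q̇ = J⁺·V = [0.0640, 0.9380, 0.8100]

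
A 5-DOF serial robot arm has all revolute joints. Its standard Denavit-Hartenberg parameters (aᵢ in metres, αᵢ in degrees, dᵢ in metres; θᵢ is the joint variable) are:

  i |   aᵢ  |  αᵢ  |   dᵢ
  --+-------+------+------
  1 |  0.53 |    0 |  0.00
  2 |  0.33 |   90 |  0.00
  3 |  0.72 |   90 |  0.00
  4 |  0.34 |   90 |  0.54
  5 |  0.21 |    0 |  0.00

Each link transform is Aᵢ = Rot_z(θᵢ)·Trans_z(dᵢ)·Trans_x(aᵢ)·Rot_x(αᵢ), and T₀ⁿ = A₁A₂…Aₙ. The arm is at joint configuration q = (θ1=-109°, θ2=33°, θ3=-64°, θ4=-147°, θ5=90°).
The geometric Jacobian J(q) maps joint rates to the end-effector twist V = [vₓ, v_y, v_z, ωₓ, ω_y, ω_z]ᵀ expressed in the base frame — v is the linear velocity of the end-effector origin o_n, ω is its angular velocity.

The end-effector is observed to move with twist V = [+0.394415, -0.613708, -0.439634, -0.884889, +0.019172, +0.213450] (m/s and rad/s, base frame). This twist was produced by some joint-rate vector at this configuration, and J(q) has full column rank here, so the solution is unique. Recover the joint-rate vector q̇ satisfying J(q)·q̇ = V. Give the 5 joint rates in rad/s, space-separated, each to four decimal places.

0.4860 -0.1930 0.8070 0.2440 0.0560

o_n = [-0.0300, -0.3074, -0.7196]
J₁: ẑ×o_n = [0.3074, -0.0300, 0.0000], ω = ẑ
J2: z=[0.0000, 0.0000, 1.0000] o=[-0.1726, -0.5011, 0.0000] → [-0.1937, 0.1425, 0.0000, 0.0000, 0.0000, 1.0000]
J3: z=[-0.9703, -0.2419, 0.0000] o=[-0.0927, -0.8213, 0.0000] → [0.1741, -0.6982, -0.4835, -0.9703, -0.2419, 0.0000]
J4: z=[-0.2174, 0.8721, -0.4384] o=[-0.0164, -1.1276, -0.6471] → [0.2963, -0.0098, -0.1664, -0.2174, 0.8721, -0.4384]
J5: z=[-0.8715, 0.0288, 0.4895] o=[0.0157, -0.4906, -0.6276] → [-0.0923, -0.1026, -0.1583, -0.8715, 0.0288, 0.4895]
q̇ = J⁺·V = [0.4860, -0.1930, 0.8070, 0.2440, 0.0560]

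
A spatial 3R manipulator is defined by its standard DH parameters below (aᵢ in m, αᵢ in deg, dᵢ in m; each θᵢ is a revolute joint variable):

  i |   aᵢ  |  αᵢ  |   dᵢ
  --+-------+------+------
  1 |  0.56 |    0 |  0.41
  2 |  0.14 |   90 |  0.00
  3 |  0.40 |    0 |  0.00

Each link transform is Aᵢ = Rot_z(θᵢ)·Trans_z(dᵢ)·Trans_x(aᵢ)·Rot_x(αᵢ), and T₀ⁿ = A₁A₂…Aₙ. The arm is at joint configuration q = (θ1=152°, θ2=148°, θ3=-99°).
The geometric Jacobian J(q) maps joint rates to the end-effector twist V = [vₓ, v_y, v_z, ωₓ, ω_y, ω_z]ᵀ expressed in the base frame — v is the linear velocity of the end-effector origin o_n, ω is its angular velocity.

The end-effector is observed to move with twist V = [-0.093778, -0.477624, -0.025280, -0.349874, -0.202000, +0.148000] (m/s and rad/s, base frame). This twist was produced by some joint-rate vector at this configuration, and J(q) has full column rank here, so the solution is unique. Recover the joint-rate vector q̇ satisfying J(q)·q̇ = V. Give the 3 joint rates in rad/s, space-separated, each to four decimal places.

o_n = [-0.4557, 0.1959, 0.0149]
J₁: ẑ×o_n = [-0.1959, -0.4557, 0.0000], ω = ẑ
J2: z=[0.0000, 0.0000, 1.0000] o=[-0.4945, 0.2629, 0.4100] → [0.0671, 0.0387, -0.0000, 0.0000, 0.0000, 1.0000]
J3: z=[-0.8660, -0.5000, 0.0000] o=[-0.4245, 0.1417, 0.4100] → [0.1975, -0.3421, -0.0626, -0.8660, -0.5000, 0.0000]
q̇ = J⁺·V = [0.6980, -0.5500, 0.4040]

0.6980 -0.5500 0.4040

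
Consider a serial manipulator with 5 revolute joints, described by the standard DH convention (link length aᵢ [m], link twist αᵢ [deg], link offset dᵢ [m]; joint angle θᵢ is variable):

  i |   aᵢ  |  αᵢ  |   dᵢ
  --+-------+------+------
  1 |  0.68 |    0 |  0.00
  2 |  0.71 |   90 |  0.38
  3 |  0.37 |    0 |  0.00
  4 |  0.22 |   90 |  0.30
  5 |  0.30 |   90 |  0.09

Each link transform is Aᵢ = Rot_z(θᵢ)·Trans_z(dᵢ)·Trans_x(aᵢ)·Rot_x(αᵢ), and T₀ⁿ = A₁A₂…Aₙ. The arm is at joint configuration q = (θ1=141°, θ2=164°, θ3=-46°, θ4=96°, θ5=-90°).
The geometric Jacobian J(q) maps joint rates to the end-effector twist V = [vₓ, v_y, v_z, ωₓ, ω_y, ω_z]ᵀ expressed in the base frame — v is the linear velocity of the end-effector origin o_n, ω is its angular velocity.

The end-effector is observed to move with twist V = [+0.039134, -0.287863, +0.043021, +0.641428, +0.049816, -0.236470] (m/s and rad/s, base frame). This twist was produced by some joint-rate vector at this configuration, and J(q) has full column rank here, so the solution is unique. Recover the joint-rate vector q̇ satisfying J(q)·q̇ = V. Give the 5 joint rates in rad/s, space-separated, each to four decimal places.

0.2720 -0.2340 0.2390 -0.7930 0.4270

o_n = [0.1469, -0.5365, 0.2245]
J₁: ẑ×o_n = [0.5365, 0.1469, -0.0000], ω = ẑ
J2: z=[0.0000, 0.0000, 1.0000] o=[-0.5285, 0.4279, 0.0000] → [0.9645, 0.6753, -0.0000, 0.0000, 0.0000, 1.0000]
J3: z=[-0.8192, -0.5736, 0.0000] o=[-0.1212, -0.1537, 0.3800] → [0.0892, -0.1274, 0.4674, -0.8192, -0.5736, 0.0000]
J4: z=[-0.8192, -0.5736, 0.0000] o=[0.0262, -0.3642, 0.1138] → [-0.0635, 0.0907, 0.2104, -0.8192, -0.5736, 0.0000]
J5: z=[0.4394, -0.6275, -0.6428] o=[-0.1384, -0.6521, 0.2824] → [0.1106, -0.1580, 0.2298, 0.4394, -0.6275, -0.6428]
q̇ = J⁺·V = [0.2720, -0.2340, 0.2390, -0.7930, 0.4270]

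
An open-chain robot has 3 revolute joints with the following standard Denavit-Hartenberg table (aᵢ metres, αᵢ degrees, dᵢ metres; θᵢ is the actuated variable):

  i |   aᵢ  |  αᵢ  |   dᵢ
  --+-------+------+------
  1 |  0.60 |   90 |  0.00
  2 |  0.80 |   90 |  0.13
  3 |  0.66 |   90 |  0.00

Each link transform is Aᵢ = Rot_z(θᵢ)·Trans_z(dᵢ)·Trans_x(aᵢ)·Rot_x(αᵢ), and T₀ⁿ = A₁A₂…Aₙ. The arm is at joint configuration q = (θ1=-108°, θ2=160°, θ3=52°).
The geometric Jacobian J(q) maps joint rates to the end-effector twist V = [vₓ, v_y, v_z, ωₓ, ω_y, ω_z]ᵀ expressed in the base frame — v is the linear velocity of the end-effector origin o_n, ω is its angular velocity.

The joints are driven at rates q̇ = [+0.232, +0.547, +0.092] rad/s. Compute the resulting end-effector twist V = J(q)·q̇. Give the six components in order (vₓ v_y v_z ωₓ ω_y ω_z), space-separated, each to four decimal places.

-0.1440 0.0782 -0.6364 -0.5300 0.1391 0.3185

o_n = [-0.4534, 0.7084, 0.4126]
J₁: ẑ×o_n = [-0.7084, -0.4534, 0.0000], ω = ẑ
J2: z=[-0.9511, 0.3090, 0.0000] o=[-0.1854, -0.5706, 0.0000] → [0.1275, 0.3924, -1.1336, -0.9511, 0.3090, 0.0000]
J3: z=[-0.1057, -0.3253, 0.9397] o=[-0.0767, 0.1845, 0.2736] → [-0.5375, -0.3392, -0.1779, -0.1057, -0.3253, 0.9397]
V = J·q̇ = [-0.1440, 0.0782, -0.6364, -0.5300, 0.1391, 0.3185]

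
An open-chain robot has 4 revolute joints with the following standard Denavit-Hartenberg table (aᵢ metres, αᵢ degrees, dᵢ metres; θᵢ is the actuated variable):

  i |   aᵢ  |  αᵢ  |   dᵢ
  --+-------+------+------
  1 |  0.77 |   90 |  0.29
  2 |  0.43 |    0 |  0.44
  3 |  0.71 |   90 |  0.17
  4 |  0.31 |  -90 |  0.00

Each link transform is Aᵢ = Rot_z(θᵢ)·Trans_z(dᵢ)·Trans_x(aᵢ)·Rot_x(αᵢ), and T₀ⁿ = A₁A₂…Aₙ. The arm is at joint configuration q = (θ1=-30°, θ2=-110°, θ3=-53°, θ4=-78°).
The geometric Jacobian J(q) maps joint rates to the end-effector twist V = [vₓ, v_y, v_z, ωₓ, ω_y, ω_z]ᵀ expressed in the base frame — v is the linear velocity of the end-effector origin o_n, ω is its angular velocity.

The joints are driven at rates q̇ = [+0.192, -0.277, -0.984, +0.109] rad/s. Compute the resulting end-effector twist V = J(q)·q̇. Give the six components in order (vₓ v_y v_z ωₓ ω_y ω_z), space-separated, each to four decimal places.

o_n = [-0.2553, -0.2068, -0.3405]
J₁: ẑ×o_n = [0.2068, -0.2553, 0.0000], ω = ẑ
J2: z=[-0.5000, -0.8660, 0.0000] o=[0.6668, -0.3850, 0.2900] → [0.5460, -0.3152, -0.8877, -0.5000, -0.8660, 0.0000]
J3: z=[-0.5000, -0.8660, 0.0000] o=[0.3195, -0.6925, -0.1141] → [0.1961, -0.1132, -0.7406, -0.5000, -0.8660, 0.0000]
J4: z=[-0.2532, 0.1462, 0.9563] o=[-0.3535, -0.5003, -0.3217] → [-0.2834, 0.0892, -0.0887, -0.2532, 0.1462, 0.9563]
V = J·q̇ = [-0.3354, 0.1594, 0.9650, 0.6029, 1.1080, 0.2962]

-0.3354 0.1594 0.9650 0.6029 1.1080 0.2962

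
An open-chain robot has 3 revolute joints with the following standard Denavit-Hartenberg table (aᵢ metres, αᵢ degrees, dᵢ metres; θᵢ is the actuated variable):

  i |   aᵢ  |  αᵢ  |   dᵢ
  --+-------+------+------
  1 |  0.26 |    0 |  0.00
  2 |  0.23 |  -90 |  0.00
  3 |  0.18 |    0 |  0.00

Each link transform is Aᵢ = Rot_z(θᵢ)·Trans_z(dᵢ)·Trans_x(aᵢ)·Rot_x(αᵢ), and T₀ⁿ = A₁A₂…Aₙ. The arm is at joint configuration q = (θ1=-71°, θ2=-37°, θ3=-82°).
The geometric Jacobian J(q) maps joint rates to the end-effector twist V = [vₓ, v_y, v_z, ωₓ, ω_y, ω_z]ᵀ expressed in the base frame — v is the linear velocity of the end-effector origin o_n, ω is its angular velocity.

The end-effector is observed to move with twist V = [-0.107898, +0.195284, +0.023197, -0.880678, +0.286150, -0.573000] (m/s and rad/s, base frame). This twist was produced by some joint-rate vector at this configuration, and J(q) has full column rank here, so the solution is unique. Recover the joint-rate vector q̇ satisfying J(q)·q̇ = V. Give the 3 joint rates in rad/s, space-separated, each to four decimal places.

-0.0810 -0.4920 -0.9260

o_n = [0.0058, -0.4884, 0.1782]
J₁: ẑ×o_n = [0.4884, 0.0058, -0.0000], ω = ẑ
J2: z=[0.0000, 0.0000, 1.0000] o=[0.0846, -0.2458, 0.0000] → [0.2426, -0.0788, 0.0000, 0.0000, 0.0000, 1.0000]
J3: z=[0.9511, -0.3090, 0.0000] o=[0.0136, -0.4646, 0.0000] → [-0.0551, -0.1695, -0.0251, 0.9511, -0.3090, 0.0000]
q̇ = J⁺·V = [-0.0810, -0.4920, -0.9260]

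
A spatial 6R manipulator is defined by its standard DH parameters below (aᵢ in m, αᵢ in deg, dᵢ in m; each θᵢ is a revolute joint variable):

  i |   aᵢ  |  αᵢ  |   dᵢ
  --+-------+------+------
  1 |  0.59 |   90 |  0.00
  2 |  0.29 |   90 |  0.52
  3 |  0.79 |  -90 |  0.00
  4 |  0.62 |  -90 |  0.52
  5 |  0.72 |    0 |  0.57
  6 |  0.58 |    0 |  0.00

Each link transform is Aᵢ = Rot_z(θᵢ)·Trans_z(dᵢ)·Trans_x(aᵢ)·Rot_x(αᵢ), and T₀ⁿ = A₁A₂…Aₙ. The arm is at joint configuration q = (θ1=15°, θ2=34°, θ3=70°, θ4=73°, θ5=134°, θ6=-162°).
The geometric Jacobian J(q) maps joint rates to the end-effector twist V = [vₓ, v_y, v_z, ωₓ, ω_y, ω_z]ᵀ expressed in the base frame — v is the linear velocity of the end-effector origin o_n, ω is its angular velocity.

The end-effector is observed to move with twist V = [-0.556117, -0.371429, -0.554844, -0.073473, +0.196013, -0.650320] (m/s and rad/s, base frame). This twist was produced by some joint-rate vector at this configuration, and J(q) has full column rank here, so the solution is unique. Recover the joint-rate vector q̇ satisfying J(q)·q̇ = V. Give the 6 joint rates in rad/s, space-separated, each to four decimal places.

-0.6530 -0.2190 -0.0150 0.0180 0.8690 -0.8740

o_n = [0.5603, -0.9034, 0.7394]
J₁: ẑ×o_n = [0.9034, 0.5603, -0.0000], ω = ẑ
J2: z=[0.2588, -0.9659, 0.0000] o=[0.5699, 0.1527, 0.0000] → [-0.7142, -0.1914, -0.2826, 0.2588, -0.9659, 0.0000]
J3: z=[0.5401, 0.1447, -0.8290] o=[0.9367, -0.2874, 0.1622] → [-0.4272, 0.0003, -0.2783, 0.5401, 0.1447, -0.8290]
J4: z=[-0.6640, -0.5320, -0.5255] o=[1.3452, -0.9464, 0.3133] → [-0.2041, 0.6954, -0.4462, -0.6640, -0.5320, -0.5255]
J5: z=[-0.6524, 0.7555, 0.0595] o=[0.7734, -1.4601, 0.5662] → [0.0977, 0.1003, -0.2022, -0.6524, 0.7555, 0.0595]
J6: z=[-0.6524, 0.7555, 0.0595] o=[0.9282, -0.5627, 0.4478] → [0.2405, 0.1683, 0.5002, -0.6524, 0.7555, 0.0595]
q̇ = J⁺·V = [-0.6530, -0.2190, -0.0150, 0.0180, 0.8690, -0.8740]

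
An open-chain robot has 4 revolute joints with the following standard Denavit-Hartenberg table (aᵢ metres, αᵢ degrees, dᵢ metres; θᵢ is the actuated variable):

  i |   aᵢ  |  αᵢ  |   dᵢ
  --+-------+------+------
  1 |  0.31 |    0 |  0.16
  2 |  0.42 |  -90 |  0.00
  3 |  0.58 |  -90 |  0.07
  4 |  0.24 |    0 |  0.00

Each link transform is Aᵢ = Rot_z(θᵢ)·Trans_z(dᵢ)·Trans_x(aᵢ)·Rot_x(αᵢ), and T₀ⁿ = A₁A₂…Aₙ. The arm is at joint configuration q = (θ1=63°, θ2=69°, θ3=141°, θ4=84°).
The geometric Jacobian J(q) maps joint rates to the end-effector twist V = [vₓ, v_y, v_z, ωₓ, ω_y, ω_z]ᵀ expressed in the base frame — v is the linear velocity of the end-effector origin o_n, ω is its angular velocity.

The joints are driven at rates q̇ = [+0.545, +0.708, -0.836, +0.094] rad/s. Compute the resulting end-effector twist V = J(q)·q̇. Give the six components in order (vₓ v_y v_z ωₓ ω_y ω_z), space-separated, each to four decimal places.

-0.4681 0.5270 -0.3790 0.6609 0.5154 1.3261

o_n = [0.2997, 0.3517, -0.2208]
J₁: ẑ×o_n = [-0.3517, 0.2997, 0.0000], ω = ẑ
J2: z=[0.0000, 0.0000, 1.0000] o=[0.1407, 0.2762, 0.1600] → [-0.0755, 0.1590, 0.0000, 0.0000, 0.0000, 1.0000]
J3: z=[-0.7431, -0.6691, 0.0000] o=[-0.1403, 0.5883, 0.1600] → [0.2548, -0.2830, 0.4702, -0.7431, -0.6691, 0.0000]
J4: z=[0.4211, -0.4677, 0.7771] o=[0.1093, 0.2065, -0.2050] → [-0.1055, 0.1546, 0.1502, 0.4211, -0.4677, 0.7771]
V = J·q̇ = [-0.4681, 0.5270, -0.3790, 0.6609, 0.5154, 1.3261]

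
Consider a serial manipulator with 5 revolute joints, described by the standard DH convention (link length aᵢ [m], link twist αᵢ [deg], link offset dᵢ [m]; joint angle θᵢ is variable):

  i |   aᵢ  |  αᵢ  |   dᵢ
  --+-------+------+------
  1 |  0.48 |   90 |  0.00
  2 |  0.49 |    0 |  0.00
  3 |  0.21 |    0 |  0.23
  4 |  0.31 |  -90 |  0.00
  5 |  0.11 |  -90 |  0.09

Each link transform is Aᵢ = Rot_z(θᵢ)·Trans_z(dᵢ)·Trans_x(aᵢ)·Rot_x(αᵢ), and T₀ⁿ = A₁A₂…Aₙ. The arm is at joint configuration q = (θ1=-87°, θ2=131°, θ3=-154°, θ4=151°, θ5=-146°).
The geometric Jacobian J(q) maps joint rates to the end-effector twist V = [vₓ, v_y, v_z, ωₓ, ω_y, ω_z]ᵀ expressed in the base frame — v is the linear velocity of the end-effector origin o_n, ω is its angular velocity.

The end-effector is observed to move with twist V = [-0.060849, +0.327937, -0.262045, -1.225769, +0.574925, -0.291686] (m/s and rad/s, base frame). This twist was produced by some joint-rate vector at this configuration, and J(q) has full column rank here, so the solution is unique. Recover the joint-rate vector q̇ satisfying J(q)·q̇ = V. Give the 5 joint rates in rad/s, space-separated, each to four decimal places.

0.2070 0.8440 0.2710 0.0790 0.8100

o_n = [-0.2835, -0.1613, 0.4048]
J₁: ẑ×o_n = [0.1613, -0.2835, 0.0000], ω = ẑ
J2: z=[-0.9986, -0.0523, 0.0000] o=[0.0251, -0.4793, 0.0000] → [-0.0212, 0.4042, -0.3338, -0.9986, -0.0523, 0.0000]
J3: z=[-0.9986, -0.0523, 0.0000] o=[0.0083, -0.1583, 0.3698] → [-0.0018, 0.0349, -0.0123, -0.9986, -0.0523, 0.0000]
J4: z=[-0.9986, -0.0523, 0.0000] o=[-0.2113, -0.3634, 0.2878] → [-0.0061, 0.1169, -0.2056, -0.9986, -0.0523, 0.0000]
J5: z=[-0.0412, 0.7869, -0.6157] o=[-0.2213, -0.1728, 0.5320] → [-0.0931, 0.0330, 0.0485, -0.0412, 0.7869, -0.6157]
q̇ = J⁺·V = [0.2070, 0.8440, 0.2710, 0.0790, 0.8100]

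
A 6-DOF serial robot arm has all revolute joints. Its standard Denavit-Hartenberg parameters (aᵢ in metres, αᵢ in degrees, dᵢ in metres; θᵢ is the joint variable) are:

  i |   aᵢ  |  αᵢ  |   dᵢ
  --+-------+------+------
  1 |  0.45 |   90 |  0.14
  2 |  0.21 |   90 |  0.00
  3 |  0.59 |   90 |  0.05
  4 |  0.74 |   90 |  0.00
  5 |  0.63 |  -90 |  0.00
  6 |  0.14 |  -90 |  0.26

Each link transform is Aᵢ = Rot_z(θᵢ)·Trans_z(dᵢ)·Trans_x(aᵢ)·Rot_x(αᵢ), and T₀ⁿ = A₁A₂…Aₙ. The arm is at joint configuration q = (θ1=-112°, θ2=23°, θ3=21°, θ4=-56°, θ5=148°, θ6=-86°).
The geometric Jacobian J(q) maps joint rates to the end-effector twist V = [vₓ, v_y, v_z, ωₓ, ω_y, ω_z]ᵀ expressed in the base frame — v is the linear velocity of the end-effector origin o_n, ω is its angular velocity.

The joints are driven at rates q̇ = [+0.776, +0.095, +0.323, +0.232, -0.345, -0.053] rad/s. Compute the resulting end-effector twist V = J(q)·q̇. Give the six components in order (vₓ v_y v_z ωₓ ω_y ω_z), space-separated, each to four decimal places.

0.7717 -0.4211 0.1581 -0.1521 -0.5244 0.4714

o_n = [-0.4737, -0.9824, 0.4952]
J₁: ẑ×o_n = [0.9824, -0.4737, 0.0000], ω = ẑ
J2: z=[-0.9272, 0.3746, 0.0000] o=[-0.1686, -0.4172, 0.1400] → [0.1331, 0.3293, 0.6383, -0.9272, 0.3746, 0.0000]
J3: z=[-0.1464, -0.3623, -0.9205] o=[-0.2410, -0.5965, 0.2221] → [-0.4542, 0.2542, -0.0278, -0.1464, -0.3623, -0.9205]
J4: z=[0.7420, -0.6556, 0.1400] o=[-0.6343, -1.0055, 0.3912] → [-0.0714, -0.0547, 0.1224, 0.7420, -0.6556, 0.1400]
J5: z=[0.6242, 0.7519, 0.2123] o=[-0.8152, -1.0574, 1.1069] → [-0.4758, 0.4543, -0.2099, 0.6242, 0.7519, 0.2123]
J6: z=[-0.4997, 0.5931, -0.6312] o=[-0.4369, -1.2388, 0.6370] → [0.0778, -0.0476, -0.1063, -0.4997, 0.5931, -0.6312]
V = J·q̇ = [0.7717, -0.4211, 0.1581, -0.1521, -0.5244, 0.4714]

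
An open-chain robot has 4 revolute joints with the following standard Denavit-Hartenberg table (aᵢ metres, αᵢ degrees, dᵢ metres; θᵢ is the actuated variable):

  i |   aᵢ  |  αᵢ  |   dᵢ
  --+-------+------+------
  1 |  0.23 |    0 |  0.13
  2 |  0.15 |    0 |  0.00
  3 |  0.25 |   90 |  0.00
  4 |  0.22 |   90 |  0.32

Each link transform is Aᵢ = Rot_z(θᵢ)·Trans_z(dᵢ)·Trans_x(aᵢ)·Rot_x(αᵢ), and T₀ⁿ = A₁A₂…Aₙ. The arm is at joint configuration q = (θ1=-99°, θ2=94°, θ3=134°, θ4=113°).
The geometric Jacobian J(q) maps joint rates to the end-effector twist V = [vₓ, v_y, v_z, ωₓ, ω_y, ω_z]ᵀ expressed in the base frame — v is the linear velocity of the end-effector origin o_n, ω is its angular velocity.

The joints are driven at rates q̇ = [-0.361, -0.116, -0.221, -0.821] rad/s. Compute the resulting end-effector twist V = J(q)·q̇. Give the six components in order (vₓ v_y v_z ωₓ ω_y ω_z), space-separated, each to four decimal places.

o_n = [0.2589, 0.0886, 0.3325]
J₁: ẑ×o_n = [-0.0886, 0.2589, 0.0000], ω = ẑ
J2: z=[0.0000, 0.0000, 1.0000] o=[-0.0360, -0.2272, 0.1300] → [-0.3158, 0.2949, 0.0000, 0.0000, 0.0000, 1.0000]
J3: z=[0.0000, 0.0000, 1.0000] o=[0.1134, -0.2402, 0.1300] → [-0.3289, 0.1455, 0.0000, 0.0000, 0.0000, 1.0000]
J4: z=[0.7771, 0.6293, 0.0000] o=[-0.0439, -0.0460, 0.1300] → [0.1274, -0.1574, -0.0860, 0.7771, 0.6293, 0.0000]
V = J·q̇ = [0.0367, -0.0306, 0.0706, -0.6380, -0.5167, -0.6980]

0.0367 -0.0306 0.0706 -0.6380 -0.5167 -0.6980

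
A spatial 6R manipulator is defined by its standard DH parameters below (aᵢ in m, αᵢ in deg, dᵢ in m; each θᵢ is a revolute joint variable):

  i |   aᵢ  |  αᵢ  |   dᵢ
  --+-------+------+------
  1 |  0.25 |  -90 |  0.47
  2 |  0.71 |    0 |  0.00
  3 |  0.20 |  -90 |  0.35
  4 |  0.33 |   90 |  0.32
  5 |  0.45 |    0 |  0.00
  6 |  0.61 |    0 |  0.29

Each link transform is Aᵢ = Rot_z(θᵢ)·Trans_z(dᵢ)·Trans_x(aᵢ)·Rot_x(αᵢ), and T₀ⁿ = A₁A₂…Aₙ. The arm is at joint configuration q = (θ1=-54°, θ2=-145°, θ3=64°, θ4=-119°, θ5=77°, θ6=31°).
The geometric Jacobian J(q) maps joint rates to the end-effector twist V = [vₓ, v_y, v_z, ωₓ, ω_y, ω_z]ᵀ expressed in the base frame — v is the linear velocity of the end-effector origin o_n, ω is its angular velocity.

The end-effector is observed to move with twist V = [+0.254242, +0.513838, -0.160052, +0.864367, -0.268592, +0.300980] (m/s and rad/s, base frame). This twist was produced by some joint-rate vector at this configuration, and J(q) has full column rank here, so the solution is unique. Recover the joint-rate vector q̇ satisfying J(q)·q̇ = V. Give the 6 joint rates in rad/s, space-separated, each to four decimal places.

0.8480 0.7890 -0.0110 0.8020 0.9380 -0.4500

o_n = [0.9076, -0.5318, 0.4986]
J₁: ẑ×o_n = [0.5318, 0.9076, -0.0000], ω = ẑ
J2: z=[0.8090, 0.5878, 0.0000] o=[0.1469, -0.2023, 0.4700] → [0.0168, -0.0232, -0.7137, 0.8090, 0.5878, 0.0000]
J3: z=[0.8090, 0.5878, 0.0000] o=[-0.1949, 0.2683, 0.8772] → [-0.2225, 0.3063, -1.2953, 0.8090, 0.5878, 0.0000]
J4: z=[0.5805, -0.7991, -0.1564] o=[0.1066, 0.4487, 1.0748] → [0.3070, 0.2092, 0.0708, 0.5805, -0.7991, -0.1564]
J5: z=[-0.4726, -0.1743, -0.8639] o=[0.5112, 0.3829, 0.8667] → [-0.7260, -0.5164, 0.5014, -0.4726, -0.1743, -0.8639]
J6: z=[-0.4726, -0.1743, -0.8639] o=[0.8329, 0.0908, 0.7496] → [-0.4941, -0.1832, 0.3073, -0.4726, -0.1743, -0.8639]
q̇ = J⁺·V = [0.8480, 0.7890, -0.0110, 0.8020, 0.9380, -0.4500]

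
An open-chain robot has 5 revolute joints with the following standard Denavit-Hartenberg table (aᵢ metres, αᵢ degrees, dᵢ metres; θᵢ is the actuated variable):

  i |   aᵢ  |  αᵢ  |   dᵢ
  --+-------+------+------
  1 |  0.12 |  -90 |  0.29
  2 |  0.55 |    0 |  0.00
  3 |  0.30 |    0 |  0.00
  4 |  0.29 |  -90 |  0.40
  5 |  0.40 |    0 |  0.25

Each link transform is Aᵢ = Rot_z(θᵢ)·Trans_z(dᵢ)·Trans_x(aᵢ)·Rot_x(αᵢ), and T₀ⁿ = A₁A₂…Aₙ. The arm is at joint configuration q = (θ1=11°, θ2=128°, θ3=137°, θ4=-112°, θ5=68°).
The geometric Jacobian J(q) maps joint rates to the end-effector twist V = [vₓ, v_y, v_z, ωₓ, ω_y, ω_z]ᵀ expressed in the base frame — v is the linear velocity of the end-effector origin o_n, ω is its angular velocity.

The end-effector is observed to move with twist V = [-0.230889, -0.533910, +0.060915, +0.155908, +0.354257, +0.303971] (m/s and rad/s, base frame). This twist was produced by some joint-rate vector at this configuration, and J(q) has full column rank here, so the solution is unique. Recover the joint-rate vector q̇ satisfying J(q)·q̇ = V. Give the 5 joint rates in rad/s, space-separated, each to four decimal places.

o_n = [-0.7419, -0.1145, 0.1785]
J₁: ẑ×o_n = [0.1145, -0.7419, 0.0000], ω = ẑ
J2: z=[-0.1908, 0.9816, 0.0000] o=[0.1178, 0.0229, 0.2900] → [-0.1094, -0.0213, 0.8702, -0.1908, 0.9816, 0.0000]
J3: z=[-0.1908, 0.9816, 0.0000] o=[-0.2146, -0.0417, -0.1434] → [0.3160, 0.0614, 0.5315, -0.1908, 0.9816, 0.0000]
J4: z=[-0.1908, 0.9816, 0.0000] o=[-0.2403, -0.0467, 0.1555] → [0.0226, 0.0044, 0.5054, -0.1908, 0.9816, 0.0000]
J5: z=[-0.4456, -0.0866, 0.8910] o=[-0.5702, 0.2966, 0.0238] → [0.3530, -0.0840, 0.1684, -0.4456, -0.0866, 0.8910]
q̇ = J⁺·V = [0.7370, -0.0120, -0.5200, 0.8500, -0.4860]

0.7370 -0.0120 -0.5200 0.8500 -0.4860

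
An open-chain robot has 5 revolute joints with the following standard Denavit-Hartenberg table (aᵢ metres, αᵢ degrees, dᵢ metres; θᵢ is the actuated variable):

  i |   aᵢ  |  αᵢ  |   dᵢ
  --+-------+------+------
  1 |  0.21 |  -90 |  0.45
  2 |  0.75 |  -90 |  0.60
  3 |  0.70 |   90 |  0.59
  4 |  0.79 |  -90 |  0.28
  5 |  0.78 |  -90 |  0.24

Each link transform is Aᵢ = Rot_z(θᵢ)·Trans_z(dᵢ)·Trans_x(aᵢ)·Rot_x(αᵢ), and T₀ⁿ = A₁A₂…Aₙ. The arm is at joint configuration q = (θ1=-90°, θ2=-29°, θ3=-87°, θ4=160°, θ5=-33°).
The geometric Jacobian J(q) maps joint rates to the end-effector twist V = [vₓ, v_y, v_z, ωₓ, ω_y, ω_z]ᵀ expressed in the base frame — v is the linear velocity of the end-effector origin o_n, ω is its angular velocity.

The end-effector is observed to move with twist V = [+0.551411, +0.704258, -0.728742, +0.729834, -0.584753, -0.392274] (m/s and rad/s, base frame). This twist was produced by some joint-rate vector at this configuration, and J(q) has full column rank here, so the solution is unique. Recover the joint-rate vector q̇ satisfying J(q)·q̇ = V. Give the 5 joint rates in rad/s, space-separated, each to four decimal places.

o_n = [-0.1013, -0.6327, -0.2972]
J₁: ẑ×o_n = [0.6327, -0.1013, 0.0000], ω = ẑ
J2: z=[1.0000, 0.0000, 0.0000] o=[0.0000, -0.2100, 0.4500] → [-0.0000, 0.7472, -0.4227, 1.0000, 0.0000, 0.0000]
J3: z=[0.0000, -0.4848, -0.8746] o=[0.6000, -0.8660, 0.8136] → [0.7425, 0.6133, -0.3400, 0.0000, -0.4848, -0.8746]
J4: z=[0.0523, 0.8734, -0.4841] o=[1.2990, -1.1840, 0.3153] → [-0.2680, 0.7100, 1.2519, 0.0523, 0.8734, -0.4841]
J5: z=[-0.3416, 0.4712, 0.8132] o=[0.5724, -1.0365, -0.0754] → [-0.4329, -0.6235, 0.1795, -0.3416, 0.4712, 0.8132]
q̇ = J⁺·V = [0.1240, 0.5620, 0.2370, -0.2520, -0.5300]

0.1240 0.5620 0.2370 -0.2520 -0.5300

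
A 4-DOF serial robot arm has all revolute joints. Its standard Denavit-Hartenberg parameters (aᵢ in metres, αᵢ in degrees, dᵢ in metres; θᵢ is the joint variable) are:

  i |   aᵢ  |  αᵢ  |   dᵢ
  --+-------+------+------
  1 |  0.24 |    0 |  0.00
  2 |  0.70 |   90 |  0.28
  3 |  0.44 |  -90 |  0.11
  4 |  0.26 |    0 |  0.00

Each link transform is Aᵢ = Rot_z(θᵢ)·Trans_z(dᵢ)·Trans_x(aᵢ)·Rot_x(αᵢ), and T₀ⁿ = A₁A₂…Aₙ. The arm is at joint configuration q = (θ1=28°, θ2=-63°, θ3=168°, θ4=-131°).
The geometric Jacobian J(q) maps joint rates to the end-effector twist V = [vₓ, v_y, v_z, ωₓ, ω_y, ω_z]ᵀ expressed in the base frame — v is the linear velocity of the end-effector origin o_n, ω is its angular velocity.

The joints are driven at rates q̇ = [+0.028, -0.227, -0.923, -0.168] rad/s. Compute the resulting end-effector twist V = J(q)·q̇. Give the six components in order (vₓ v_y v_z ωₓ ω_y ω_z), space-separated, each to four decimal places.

o_n = [0.3938, -0.3885, 0.3360]
J₁: ẑ×o_n = [0.3885, 0.3938, -0.0000], ω = ẑ
J2: z=[0.0000, 0.0000, 1.0000] o=[0.2119, 0.1127, 0.0000] → [0.5012, 0.1819, -0.0000, 0.0000, 0.0000, 1.0000]
J3: z=[-0.5736, -0.8192, 0.0000] o=[0.7853, -0.2888, 0.2800] → [-0.0459, 0.0321, -0.2635, -0.5736, -0.8192, 0.0000]
J4: z=[-0.1703, 0.1193, -0.9781] o=[0.3697, -0.1321, 0.3715] → [-0.2551, -0.0296, 0.0408, -0.1703, 0.1193, -0.9781]
V = J·q̇ = [-0.0177, -0.0549, 0.2364, 0.5580, 0.7360, -0.0347]

-0.0177 -0.0549 0.2364 0.5580 0.7360 -0.0347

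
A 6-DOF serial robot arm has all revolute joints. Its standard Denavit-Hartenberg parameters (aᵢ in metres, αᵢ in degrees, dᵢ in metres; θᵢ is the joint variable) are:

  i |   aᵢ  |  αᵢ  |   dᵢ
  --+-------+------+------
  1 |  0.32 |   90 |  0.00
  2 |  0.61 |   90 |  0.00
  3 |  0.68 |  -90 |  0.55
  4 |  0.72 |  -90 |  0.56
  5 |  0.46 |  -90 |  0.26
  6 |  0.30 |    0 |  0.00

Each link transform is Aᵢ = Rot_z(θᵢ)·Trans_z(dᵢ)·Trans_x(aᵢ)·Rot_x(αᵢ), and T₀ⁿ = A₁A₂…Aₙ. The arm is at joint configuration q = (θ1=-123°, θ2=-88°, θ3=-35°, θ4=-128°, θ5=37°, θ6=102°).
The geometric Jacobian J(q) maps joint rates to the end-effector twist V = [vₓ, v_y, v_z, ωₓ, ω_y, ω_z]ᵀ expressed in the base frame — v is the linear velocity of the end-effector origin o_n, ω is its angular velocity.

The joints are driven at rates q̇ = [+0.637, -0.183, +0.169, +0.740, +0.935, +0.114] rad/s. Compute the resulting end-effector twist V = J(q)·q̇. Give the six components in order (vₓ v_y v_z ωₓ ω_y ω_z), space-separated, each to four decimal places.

0.1416 0.2405 -0.1813 0.4391 0.4957 -0.3969

o_n = [0.3304, 0.9755, -0.8526]
J₁: ẑ×o_n = [-0.9755, 0.3304, 0.0000], ω = ẑ
J2: z=[-0.8387, 0.5446, 0.0000] o=[-0.1743, -0.2684, 0.0000] → [-0.4644, -0.7151, -1.3181, -0.8387, 0.5446, 0.0000]
J3: z=[0.5443, 0.8382, -0.0349] o=[-0.1859, -0.2862, -0.6096] → [-0.1596, 0.1143, 0.2540, 0.5443, 0.8382, -0.0349]
J4: z=[-0.6979, 0.4294, -0.5732] o=[0.4300, -0.0540, -1.1855] → [0.7330, 0.2894, -0.6757, -0.6979, 0.4294, -0.5732]
J5: z=[0.7019, 0.2510, -0.6666] o=[0.1417, 0.8111, -1.1634] → [0.1876, -0.3440, 0.0680, 0.7019, 0.2510, -0.6666]
J6: z=[0.4717, -0.8650, 0.1710] o=[0.5697, 1.0762, -1.0030] → [-0.1128, -0.1118, -0.2545, 0.4717, -0.8650, 0.1710]
V = J·q̇ = [0.1416, 0.2405, -0.1813, 0.4391, 0.4957, -0.3969]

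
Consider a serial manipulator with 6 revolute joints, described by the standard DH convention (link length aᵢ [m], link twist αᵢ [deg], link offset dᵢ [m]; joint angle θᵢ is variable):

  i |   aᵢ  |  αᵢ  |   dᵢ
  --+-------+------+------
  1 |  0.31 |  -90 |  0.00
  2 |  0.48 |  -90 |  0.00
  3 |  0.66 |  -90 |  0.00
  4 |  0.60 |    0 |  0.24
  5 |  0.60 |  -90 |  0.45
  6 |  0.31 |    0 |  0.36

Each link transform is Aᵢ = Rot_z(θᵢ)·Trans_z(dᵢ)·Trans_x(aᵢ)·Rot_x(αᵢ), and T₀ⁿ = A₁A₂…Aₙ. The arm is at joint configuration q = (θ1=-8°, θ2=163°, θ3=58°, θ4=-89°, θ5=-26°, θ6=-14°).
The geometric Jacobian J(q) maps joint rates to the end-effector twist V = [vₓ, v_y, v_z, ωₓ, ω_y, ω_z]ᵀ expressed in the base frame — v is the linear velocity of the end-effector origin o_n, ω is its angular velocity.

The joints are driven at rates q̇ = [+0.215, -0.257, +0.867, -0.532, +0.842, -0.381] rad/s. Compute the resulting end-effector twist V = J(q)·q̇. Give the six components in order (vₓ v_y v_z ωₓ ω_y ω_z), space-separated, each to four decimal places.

o_n = [-0.4256, -0.8771, 1.4538]
J₁: ẑ×o_n = [0.8771, -0.4256, 0.0000], ω = ẑ
J2: z=[0.1392, 0.9903, 0.0000] o=[0.3070, -0.0431, 0.0000] → [1.4397, -0.2023, 0.6094, 0.1392, 0.9903, 0.0000]
J3: z=[-0.2895, 0.0407, 0.9563] o=[-0.1476, 0.0207, -0.1403] → [0.9235, 0.1957, 0.2713, -0.2895, 0.0407, 0.9563]
J4: z=[0.7293, -0.6376, 0.2479] o=[-0.5567, -0.4870, -0.2426] → [-0.9849, -1.2048, -0.2010, 0.7293, -0.6376, 0.2479]
J5: z=[0.7293, -0.6376, 0.2479] o=[-0.5618, -0.6237, 0.3890] → [-0.6161, -0.7428, -0.0980, 0.7293, -0.6376, 0.2479]
J6: z=[-0.6841, -0.6800, 0.2637] o=[-0.2339, -0.6934, 1.0599] → [-0.2194, 0.2189, -0.0047, -0.6841, -0.6800, 0.2637]
V = J·q̇ = [0.7081, 0.0622, 0.1047, 0.2000, -0.1578, 1.0205]

0.7081 0.0622 0.1047 0.2000 -0.1578 1.0205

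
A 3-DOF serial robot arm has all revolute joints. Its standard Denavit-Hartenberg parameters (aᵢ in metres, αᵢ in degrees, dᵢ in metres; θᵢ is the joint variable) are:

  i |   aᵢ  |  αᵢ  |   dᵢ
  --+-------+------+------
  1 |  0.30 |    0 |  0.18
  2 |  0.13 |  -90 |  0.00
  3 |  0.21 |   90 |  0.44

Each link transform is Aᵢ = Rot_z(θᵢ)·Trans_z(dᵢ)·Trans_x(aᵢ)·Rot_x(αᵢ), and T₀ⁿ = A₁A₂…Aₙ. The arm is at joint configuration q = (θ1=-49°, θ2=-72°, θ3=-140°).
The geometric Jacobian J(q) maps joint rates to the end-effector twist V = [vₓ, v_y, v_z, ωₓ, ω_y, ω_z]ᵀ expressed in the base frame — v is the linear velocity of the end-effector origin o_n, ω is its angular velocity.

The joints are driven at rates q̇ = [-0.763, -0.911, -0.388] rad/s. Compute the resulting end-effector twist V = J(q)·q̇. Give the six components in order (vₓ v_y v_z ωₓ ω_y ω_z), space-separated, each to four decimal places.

o_n = [0.5899, -0.4266, 0.3150]
J₁: ẑ×o_n = [0.4266, 0.5899, -0.0000], ω = ẑ
J2: z=[0.0000, 0.0000, 1.0000] o=[0.1968, -0.2264, 0.1800] → [0.2002, 0.3931, -0.0000, 0.0000, 0.0000, 1.0000]
J3: z=[0.8572, -0.5150, 0.0000] o=[0.1299, -0.3378, 0.1800] → [-0.0695, -0.1157, 0.1609, 0.8572, -0.5150, 0.0000]
V = J·q̇ = [-0.4808, -0.7632, -0.0624, -0.3326, 0.1998, -1.6740]

-0.4808 -0.7632 -0.0624 -0.3326 0.1998 -1.6740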